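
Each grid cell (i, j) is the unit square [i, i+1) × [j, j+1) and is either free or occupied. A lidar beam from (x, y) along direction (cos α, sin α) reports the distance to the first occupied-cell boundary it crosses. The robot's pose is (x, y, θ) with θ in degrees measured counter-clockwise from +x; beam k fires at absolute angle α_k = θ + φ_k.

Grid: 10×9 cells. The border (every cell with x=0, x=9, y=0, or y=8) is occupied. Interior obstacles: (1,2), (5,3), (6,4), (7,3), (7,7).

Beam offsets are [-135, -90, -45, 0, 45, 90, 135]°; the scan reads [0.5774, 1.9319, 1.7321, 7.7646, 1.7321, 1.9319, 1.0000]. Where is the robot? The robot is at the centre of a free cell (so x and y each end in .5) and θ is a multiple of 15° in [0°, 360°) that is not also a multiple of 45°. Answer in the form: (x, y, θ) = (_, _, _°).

Candidates: 51 free-cell centres × 16 headings = 816 poses. Raycast each; keep the one whose scan matches to 4 dp.
  (6.5, 3.5, 15°): beam 1 = 2.8868 ≠ 0.5774 ✗
  (8.5, 3.5, 120°): beam 1 = 0.5176 ≠ 0.5774 ✗
  (8.5, 2.5, 345°): beam 1 = 3.0000 ≠ 0.5774 ✗
  (6.5, 3.5, 195°): beam 2 = 0.5176 ≠ 1.9319 ✗
  …
  (8.5, 5.5, 165°): r_1=0.5774, r_2=1.9319, r_3=1.7321, r_4=7.7646, r_5=1.7321, r_6=1.9319, r_7=1.0000 — all match ✓
Unique over the lattice → pose = (8.5, 5.5, 165°).

(x, y, θ) = (8.5, 5.5, 165°)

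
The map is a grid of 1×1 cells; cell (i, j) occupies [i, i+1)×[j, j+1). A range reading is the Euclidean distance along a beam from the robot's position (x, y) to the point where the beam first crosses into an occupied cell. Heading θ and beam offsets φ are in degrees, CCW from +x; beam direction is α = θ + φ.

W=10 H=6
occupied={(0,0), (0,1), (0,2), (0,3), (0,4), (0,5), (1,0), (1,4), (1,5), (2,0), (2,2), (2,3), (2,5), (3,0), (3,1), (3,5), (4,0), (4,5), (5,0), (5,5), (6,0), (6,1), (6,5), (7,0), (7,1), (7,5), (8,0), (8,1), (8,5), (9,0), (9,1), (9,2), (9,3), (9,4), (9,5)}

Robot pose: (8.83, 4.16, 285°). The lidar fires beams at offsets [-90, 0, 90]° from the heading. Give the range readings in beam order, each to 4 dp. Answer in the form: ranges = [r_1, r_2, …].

beam 1: φ=-90°, α=195°
  dir = (cos 195°, sin 195°) = (-0.9659, -0.2588); from cell (8,4)
  next x-line at t=0.8593, next y-line at t=0.6182; Δt_x=1.0353, Δt_y=3.8637
    y: enter (8,3) at t=0.6182
    x: enter (7,3) at t=0.8593
    x: enter (6,3) at t=1.8946
    x: enter (5,3) at t=2.9298
    x: enter (4,3) at t=3.9651
    y: enter (4,2) at t=4.4819
    x: enter (3,2) at t=5.0004
    x: enter (2,2) at t=6.0357 ← occupied
  → r_1 = 6.0357
beam 2: φ=0°, α=285°
  dir = (cos 285°, sin 285°) = (0.2588, -0.9659); from cell (8,4)
  next x-line at t=0.6568, next y-line at t=0.1656; Δt_x=3.8637, Δt_y=1.0353
    y: enter (8,3) at t=0.1656
    x: enter (9,3) at t=0.6568 ← occupied
  → r_2 = 0.6568
beam 3: φ=90°, α=15°
  dir = (cos 15°, sin 15°) = (0.9659, 0.2588); from cell (8,4)
  next x-line at t=0.1760, next y-line at t=3.2455; Δt_x=1.0353, Δt_y=3.8637
    x: enter (9,4) at t=0.1760 ← occupied
  → r_3 = 0.1760

ranges = [6.0357, 0.6568, 0.1760]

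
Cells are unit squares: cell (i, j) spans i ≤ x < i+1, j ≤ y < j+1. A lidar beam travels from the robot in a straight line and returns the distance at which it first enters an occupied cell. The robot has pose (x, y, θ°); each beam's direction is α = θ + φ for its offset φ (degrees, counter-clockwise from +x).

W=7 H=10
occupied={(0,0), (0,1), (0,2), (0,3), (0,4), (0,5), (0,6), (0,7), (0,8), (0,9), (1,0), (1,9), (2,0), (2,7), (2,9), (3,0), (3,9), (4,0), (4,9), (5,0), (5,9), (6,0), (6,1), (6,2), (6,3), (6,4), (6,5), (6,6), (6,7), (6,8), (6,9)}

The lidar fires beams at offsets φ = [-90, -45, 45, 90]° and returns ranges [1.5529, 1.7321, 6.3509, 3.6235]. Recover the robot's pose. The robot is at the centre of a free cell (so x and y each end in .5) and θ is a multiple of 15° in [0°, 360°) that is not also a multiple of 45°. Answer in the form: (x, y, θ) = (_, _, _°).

(x, y, θ) = (2.5, 6.5, 255°)

Enumerate (i+0.5, j+0.5, θ) over the 39 free cells and 16 admissible headings. For each, cast all 4 beams and compare to the given ranges.
  (1.5, 4.5, 240°): beam 1 = 0.5774 ≠ 1.5529 ✗
  (3.5, 4.5, 210°): beam 1 = 2.8868 ≠ 1.5529 ✗
  (1.5, 3.5, 150°): beam 1 = 6.3509 ≠ 1.5529 ✗
  (1.5, 4.5, 150°): beam 1 = 2.8868 ≠ 1.5529 ✗
  (2.5, 5.5, 120°): beam 1 = 4.0415 ≠ 1.5529 ✗
  …
  (2.5, 6.5, 255°): r_1=1.5529, r_2=1.7321, r_3=6.3509, r_4=3.6235 — all match ✓
Only this pose fits every beam.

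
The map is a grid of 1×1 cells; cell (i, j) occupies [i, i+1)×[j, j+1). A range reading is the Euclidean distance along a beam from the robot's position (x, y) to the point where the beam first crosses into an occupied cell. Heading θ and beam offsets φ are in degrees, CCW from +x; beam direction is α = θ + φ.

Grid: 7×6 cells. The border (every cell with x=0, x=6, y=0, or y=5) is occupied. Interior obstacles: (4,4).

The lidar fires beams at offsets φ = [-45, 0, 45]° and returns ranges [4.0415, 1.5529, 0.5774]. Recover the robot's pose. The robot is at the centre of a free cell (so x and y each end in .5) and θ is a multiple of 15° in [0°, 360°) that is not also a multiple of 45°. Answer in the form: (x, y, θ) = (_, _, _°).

(x, y, θ) = (2.5, 4.5, 15°)

Candidates: 19 free-cell centres × 16 headings = 304 poses. Raycast each; keep the one whose scan matches to 4 dp.
  (1.5, 2.5, 345°): beam 1 = 1.7321 ≠ 4.0415 ✗
  (2.5, 4.5, 150°): beam 1 = 0.5176 ≠ 4.0415 ✗
  (1.5, 2.5, 210°): beam 1 = 0.5176 ≠ 4.0415 ✗
  (3.5, 4.5, 120°): beam 1 = 0.5176 ≠ 4.0415 ✗
  …
  (2.5, 4.5, 15°): r_1=4.0415, r_2=1.5529, r_3=0.5774 — all match ✓
Unique over the lattice → pose = (2.5, 4.5, 15°).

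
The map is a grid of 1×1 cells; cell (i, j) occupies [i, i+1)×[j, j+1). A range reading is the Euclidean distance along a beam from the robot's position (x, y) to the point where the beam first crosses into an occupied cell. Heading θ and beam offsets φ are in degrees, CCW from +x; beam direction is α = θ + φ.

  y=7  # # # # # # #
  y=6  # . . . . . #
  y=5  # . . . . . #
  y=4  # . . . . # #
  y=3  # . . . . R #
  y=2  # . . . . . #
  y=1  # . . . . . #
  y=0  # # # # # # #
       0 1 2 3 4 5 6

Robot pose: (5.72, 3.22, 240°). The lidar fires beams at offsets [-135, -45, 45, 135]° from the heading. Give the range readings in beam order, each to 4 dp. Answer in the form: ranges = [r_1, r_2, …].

ranges = [0.8075, 4.8865, 1.0818, 0.2899]

beam 1: φ=-135°, α=105°
  direction (-0.2588, 0.9659); cell (5,3); t to first gridline: x 2.7819, y 0.8075 (then +3.8637 / +1.0353)
    (5,4) via y @ 0.8075  # hit
  → r_1 = 0.8075
beam 2: φ=-45°, α=195°
  direction (-0.9659, -0.2588); cell (5,3); t to first gridline: x 0.7454, y 0.8500 (then +1.0353 / +3.8637)
    (4,3) via x @ 0.7454
    (4,2) via y @ 0.8500
    (3,2) via x @ 1.7807
    (2,2) via x @ 2.8160
    (1,2) via x @ 3.8512
    (1,1) via y @ 4.7137
    (0,1) via x @ 4.8865  # hit
  → r_2 = 4.8865
beam 3: φ=45°, α=285°
  direction (0.2588, -0.9659); cell (5,3); t to first gridline: x 1.0818, y 0.2278 (then +3.8637 / +1.0353)
    (5,2) via y @ 0.2278
    (6,2) via x @ 1.0818  # hit
  → r_3 = 1.0818
beam 4: φ=135°, α=15°
  direction (0.9659, 0.2588); cell (5,3); t to first gridline: x 0.2899, y 3.0137 (then +1.0353 / +3.8637)
    (6,3) via x @ 0.2899  # hit
  → r_4 = 0.2899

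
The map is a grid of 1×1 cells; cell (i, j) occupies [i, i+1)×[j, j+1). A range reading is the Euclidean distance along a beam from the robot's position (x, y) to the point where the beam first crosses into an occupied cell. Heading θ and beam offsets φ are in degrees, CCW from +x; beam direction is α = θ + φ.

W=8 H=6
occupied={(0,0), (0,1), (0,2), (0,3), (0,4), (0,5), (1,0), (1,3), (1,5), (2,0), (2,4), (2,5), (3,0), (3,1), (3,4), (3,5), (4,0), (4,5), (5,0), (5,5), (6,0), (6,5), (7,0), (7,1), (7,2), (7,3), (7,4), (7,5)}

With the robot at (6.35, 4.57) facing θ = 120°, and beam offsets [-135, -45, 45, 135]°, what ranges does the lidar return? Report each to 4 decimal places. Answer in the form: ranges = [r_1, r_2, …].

ranges = [0.6729, 0.4452, 1.6614, 3.6959]

beam 1: φ=-135°, α=345°
  dir = (cos 345°, sin 345°) = (0.9659, -0.2588); from cell (6,4)
  next x-line at t=0.6729, next y-line at t=2.2023; Δt_x=1.0353, Δt_y=3.8637
    x: enter (7,4) at t=0.6729 ← occupied
  → r_1 = 0.6729
beam 2: φ=-45°, α=75°
  dir = (cos 75°, sin 75°) = (0.2588, 0.9659); from cell (6,4)
  next x-line at t=2.5114, next y-line at t=0.4452; Δt_x=3.8637, Δt_y=1.0353
    y: enter (6,5) at t=0.4452 ← occupied
  → r_2 = 0.4452
beam 3: φ=45°, α=165°
  dir = (cos 165°, sin 165°) = (-0.9659, 0.2588); from cell (6,4)
  next x-line at t=0.3623, next y-line at t=1.6614; Δt_x=1.0353, Δt_y=3.8637
    x: enter (5,4) at t=0.3623
    x: enter (4,4) at t=1.3976
    y: enter (4,5) at t=1.6614 ← occupied
  → r_3 = 1.6614
beam 4: φ=135°, α=255°
  dir = (cos 255°, sin 255°) = (-0.2588, -0.9659); from cell (6,4)
  next x-line at t=1.3523, next y-line at t=0.5901; Δt_x=3.8637, Δt_y=1.0353
    y: enter (6,3) at t=0.5901
    x: enter (5,3) at t=1.3523
    y: enter (5,2) at t=1.6254
    y: enter (5,1) at t=2.6607
    y: enter (5,0) at t=3.6959 ← occupied
  → r_4 = 3.6959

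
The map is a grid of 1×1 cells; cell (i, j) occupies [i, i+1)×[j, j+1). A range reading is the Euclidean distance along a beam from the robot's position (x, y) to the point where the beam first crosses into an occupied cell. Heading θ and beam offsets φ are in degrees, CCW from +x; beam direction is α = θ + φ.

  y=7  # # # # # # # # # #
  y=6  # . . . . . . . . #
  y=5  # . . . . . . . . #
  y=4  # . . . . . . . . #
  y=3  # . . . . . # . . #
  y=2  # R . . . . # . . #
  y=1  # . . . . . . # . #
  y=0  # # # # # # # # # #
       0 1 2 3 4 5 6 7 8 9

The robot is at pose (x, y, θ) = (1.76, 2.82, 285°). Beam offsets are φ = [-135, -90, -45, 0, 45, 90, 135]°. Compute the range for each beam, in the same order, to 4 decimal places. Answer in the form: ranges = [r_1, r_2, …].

ranges = [0.8776, 0.7868, 1.5200, 1.8842, 3.6400, 4.3896, 4.8266]

beam 1: φ=-135°, α=150°
  cosα=-0.8660 sinα=0.5000 | (1,2) | tMaxX 0.8776 tMaxY 0.3600 | tΔX 1.1547 tΔY 2.0000
    t=0.3600 [y] (1,3)
    t=0.8776 [x] (0,3) — stop
  → r_1 = 0.8776
beam 2: φ=-90°, α=195°
  cosα=-0.9659 sinα=-0.2588 | (1,2) | tMaxX 0.7868 tMaxY 3.1682 | tΔX 1.0353 tΔY 3.8637
    t=0.7868 [x] (0,2) — stop
  → r_2 = 0.7868
beam 3: φ=-45°, α=240°
  cosα=-0.5000 sinα=-0.8660 | (1,2) | tMaxX 1.5200 tMaxY 0.9469 | tΔX 2.0000 tΔY 1.1547
    t=0.9469 [y] (1,1)
    t=1.5200 [x] (0,1) — stop
  → r_3 = 1.5200
beam 4: φ=0°, α=285°
  cosα=0.2588 sinα=-0.9659 | (1,2) | tMaxX 0.9273 tMaxY 0.8489 | tΔX 3.8637 tΔY 1.0353
    t=0.8489 [y] (1,1)
    t=0.9273 [x] (2,1)
    t=1.8842 [y] (2,0) — stop
  → r_4 = 1.8842
beam 5: φ=45°, α=330°
  cosα=0.8660 sinα=-0.5000 | (1,2) | tMaxX 0.2771 tMaxY 1.6400 | tΔX 1.1547 tΔY 2.0000
    t=0.2771 [x] (2,2)
    t=1.4318 [x] (3,2)
    t=1.6400 [y] (3,1)
    t=2.5865 [x] (4,1)
    t=3.6400 [y] (4,0) — stop
  → r_5 = 3.6400
beam 6: φ=90°, α=15°
  cosα=0.9659 sinα=0.2588 | (1,2) | tMaxX 0.2485 tMaxY 0.6955 | tΔX 1.0353 tΔY 3.8637
    t=0.2485 [x] (2,2)
    t=0.6955 [y] (2,3)
    t=1.2837 [x] (3,3)
    t=2.3190 [x] (4,3)
    t=3.3543 [x] (5,3)
    t=4.3896 [x] (6,3) — stop
  → r_6 = 4.3896
beam 7: φ=135°, α=60°
  cosα=0.5000 sinα=0.8660 | (1,2) | tMaxX 0.4800 tMaxY 0.2078 | tΔX 2.0000 tΔY 1.1547
    t=0.2078 [y] (1,3)
    t=0.4800 [x] (2,3)
    t=1.3625 [y] (2,4)
    t=2.4800 [x] (3,4)
    t=2.5172 [y] (3,5)
    t=3.6719 [y] (3,6)
    t=4.4800 [x] (4,6)
    t=4.8266 [y] (4,7) — stop
  → r_7 = 4.8266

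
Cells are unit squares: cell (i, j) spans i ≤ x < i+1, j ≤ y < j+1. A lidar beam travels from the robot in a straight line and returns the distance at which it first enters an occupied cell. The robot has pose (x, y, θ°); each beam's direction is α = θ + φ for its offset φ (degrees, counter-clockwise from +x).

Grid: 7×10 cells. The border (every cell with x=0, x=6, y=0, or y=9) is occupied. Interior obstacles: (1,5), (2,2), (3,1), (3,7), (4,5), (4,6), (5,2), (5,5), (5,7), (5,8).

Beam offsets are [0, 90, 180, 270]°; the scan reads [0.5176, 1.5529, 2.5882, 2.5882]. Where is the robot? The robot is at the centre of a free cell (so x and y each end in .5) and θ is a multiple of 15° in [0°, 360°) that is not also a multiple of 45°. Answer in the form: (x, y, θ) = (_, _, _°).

The pose lattice has 30·16 = 480 candidates. Test each by forward raycasting.
  (4.5, 1.5, 255°): beam 3 = 3.6235 ≠ 2.5882 ✗
  (4.5, 7.5, 30°): beam 1 = 0.5774 ≠ 0.5176 ✗
  (2.5, 6.5, 195°): beam 1 = 1.5529 ≠ 0.5176 ✗
  (3.5, 4.5, 15°): beam 1 = 1.9319 ≠ 0.5176 ✗
  …
  (2.5, 8.5, 75°): r_1=0.5176, r_2=1.5529, r_3=2.5882, r_4=2.5882 — all match ✓
Only this pose fits every beam.

(x, y, θ) = (2.5, 8.5, 75°)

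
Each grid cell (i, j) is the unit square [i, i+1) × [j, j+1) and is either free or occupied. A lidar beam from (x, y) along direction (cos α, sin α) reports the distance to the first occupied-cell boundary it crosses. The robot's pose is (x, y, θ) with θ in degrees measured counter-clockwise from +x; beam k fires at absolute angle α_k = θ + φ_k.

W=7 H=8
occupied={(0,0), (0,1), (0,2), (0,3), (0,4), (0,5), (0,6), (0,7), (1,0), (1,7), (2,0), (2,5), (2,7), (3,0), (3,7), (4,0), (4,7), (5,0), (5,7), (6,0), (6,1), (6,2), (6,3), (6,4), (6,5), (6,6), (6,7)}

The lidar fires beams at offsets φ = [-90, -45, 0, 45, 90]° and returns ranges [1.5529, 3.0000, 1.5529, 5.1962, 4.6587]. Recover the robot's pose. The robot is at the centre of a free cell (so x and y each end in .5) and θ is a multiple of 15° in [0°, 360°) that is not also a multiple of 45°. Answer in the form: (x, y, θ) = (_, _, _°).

Candidates: 29 free-cell centres × 16 headings = 464 poses. Raycast each; keep the one whose scan matches to 4 dp.
  (5.5, 4.5, 195°): beam 1 = 2.5882 ≠ 1.5529 ✗
  (4.5, 4.5, 285°): beam 1 = 3.6235 ≠ 1.5529 ✗
  (5.5, 3.5, 240°): beam 1 = 3.0000 ≠ 1.5529 ✗
  (1.5, 3.5, 120°): beam 1 = 5.1962 ≠ 1.5529 ✗
  …
  (4.5, 5.5, 195°): r_1=1.5529, r_2=3.0000, r_3=1.5529, r_4=5.1962, r_5=4.6587 — all match ✓
Unique over the lattice → pose = (4.5, 5.5, 195°).

(x, y, θ) = (4.5, 5.5, 195°)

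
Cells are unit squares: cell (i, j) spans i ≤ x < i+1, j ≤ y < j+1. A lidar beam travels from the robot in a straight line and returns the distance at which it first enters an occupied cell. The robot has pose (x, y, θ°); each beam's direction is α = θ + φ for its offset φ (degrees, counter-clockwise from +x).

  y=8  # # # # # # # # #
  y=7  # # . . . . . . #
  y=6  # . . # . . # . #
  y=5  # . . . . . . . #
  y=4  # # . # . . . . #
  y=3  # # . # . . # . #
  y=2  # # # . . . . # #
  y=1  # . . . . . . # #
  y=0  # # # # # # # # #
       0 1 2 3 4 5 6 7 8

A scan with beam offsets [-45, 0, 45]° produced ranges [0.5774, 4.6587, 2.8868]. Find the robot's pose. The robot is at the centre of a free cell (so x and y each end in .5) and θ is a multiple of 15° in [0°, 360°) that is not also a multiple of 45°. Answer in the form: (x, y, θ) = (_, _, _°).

Enumerate (i+0.5, j+0.5, θ) over the 37 free cells and 16 admissible headings. For each, cast all 3 beams and compare to the given ranges.
  (7.5, 7.5, 150°): beam 1 = 0.5176 ≠ 0.5774 ✗
  (7.5, 6.5, 150°): beam 1 = 1.5529 ≠ 0.5774 ✗
  (6.5, 4.5, 150°): beam 1 = 1.5529 ≠ 0.5774 ✗
  …
  (3.5, 5.5, 345°): r_1=0.5774, r_2=4.6587, r_3=2.8868 — all match ✓
Only this pose fits every beam.

(x, y, θ) = (3.5, 5.5, 345°)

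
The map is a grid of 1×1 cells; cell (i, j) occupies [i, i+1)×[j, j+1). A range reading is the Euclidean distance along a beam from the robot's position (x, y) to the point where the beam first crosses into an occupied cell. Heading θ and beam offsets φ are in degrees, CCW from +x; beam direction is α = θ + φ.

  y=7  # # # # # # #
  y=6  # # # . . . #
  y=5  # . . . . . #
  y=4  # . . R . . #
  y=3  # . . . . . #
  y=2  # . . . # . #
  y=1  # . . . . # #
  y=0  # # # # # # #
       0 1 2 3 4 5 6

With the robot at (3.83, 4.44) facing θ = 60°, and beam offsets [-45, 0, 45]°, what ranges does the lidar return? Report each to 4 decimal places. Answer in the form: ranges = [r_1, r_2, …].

ranges = [2.2465, 2.9560, 2.6503]

beam 1: φ=-45°, α=15°
  d=(0.9659,0.2588)  start (3,4)  tX=0.1760 tY=2.1637  stride 1/|dx|=1.0353 1/|dy|=3.8637
    cross x-line → (4,4), t=0.1760
    cross x-line → (5,4), t=1.2113
    cross y-line → (5,5), t=2.1637
    cross x-line → (6,5), t=2.2465 (wall)
  → r_1 = 2.2465
beam 2: φ=0°, α=60°
  d=(0.5000,0.8660)  start (3,4)  tX=0.3400 tY=0.6466  stride 1/|dx|=2.0000 1/|dy|=1.1547
    cross x-line → (4,4), t=0.3400
    cross y-line → (4,5), t=0.6466
    cross y-line → (4,6), t=1.8013
    cross x-line → (5,6), t=2.3400
    cross y-line → (5,7), t=2.9560 (wall)
  → r_2 = 2.9560
beam 3: φ=45°, α=105°
  d=(-0.2588,0.9659)  start (3,4)  tX=3.2069 tY=0.5798  stride 1/|dx|=3.8637 1/|dy|=1.0353
    cross y-line → (3,5), t=0.5798
    cross y-line → (3,6), t=1.6150
    cross y-line → (3,7), t=2.6503 (wall)
  → r_3 = 2.6503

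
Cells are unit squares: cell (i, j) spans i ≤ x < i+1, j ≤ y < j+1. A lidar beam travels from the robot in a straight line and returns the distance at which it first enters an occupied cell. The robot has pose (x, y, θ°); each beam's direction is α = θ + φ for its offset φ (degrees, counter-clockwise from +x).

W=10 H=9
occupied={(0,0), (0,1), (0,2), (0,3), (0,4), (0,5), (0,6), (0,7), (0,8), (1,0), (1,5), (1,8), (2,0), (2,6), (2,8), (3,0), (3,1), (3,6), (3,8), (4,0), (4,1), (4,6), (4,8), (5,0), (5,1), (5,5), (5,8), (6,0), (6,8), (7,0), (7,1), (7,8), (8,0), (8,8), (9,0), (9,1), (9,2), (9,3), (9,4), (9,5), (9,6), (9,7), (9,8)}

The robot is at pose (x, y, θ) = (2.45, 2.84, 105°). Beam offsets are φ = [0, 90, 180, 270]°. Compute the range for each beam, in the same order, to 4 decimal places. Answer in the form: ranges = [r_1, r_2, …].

ranges = [2.2362, 1.5012, 1.9049, 6.7811]

beam 1: φ=0°, α=105°
  cosα=-0.2588 sinα=0.9659 | (2,2) | tMaxX 1.7387 tMaxY 0.1656 | tΔX 3.8637 tΔY 1.0353
    t=0.1656 [y] (2,3)
    t=1.2009 [y] (2,4)
    t=1.7387 [x] (1,4)
    t=2.2362 [y] (1,5) — stop
  → r_1 = 2.2362
beam 2: φ=90°, α=195°
  cosα=-0.9659 sinα=-0.2588 | (2,2) | tMaxX 0.4659 tMaxY 3.2455 | tΔX 1.0353 tΔY 3.8637
    t=0.4659 [x] (1,2)
    t=1.5012 [x] (0,2) — stop
  → r_2 = 1.5012
beam 3: φ=180°, α=285°
  cosα=0.2588 sinα=-0.9659 | (2,2) | tMaxX 2.1250 tMaxY 0.8696 | tΔX 3.8637 tΔY 1.0353
    t=0.8696 [y] (2,1)
    t=1.9049 [y] (2,0) — stop
  → r_3 = 1.9049
beam 4: φ=270°, α=15°
  cosα=0.9659 sinα=0.2588 | (2,2) | tMaxX 0.5694 tMaxY 0.6182 | tΔX 1.0353 tΔY 3.8637
    t=0.5694 [x] (3,2)
    t=0.6182 [y] (3,3)
    t=1.6047 [x] (4,3)
    t=2.6400 [x] (5,3)
    t=3.6752 [x] (6,3)
    t=4.4819 [y] (6,4)
    t=4.7105 [x] (7,4)
    t=5.7458 [x] (8,4)
    t=6.7811 [x] (9,4) — stop
  → r_4 = 6.7811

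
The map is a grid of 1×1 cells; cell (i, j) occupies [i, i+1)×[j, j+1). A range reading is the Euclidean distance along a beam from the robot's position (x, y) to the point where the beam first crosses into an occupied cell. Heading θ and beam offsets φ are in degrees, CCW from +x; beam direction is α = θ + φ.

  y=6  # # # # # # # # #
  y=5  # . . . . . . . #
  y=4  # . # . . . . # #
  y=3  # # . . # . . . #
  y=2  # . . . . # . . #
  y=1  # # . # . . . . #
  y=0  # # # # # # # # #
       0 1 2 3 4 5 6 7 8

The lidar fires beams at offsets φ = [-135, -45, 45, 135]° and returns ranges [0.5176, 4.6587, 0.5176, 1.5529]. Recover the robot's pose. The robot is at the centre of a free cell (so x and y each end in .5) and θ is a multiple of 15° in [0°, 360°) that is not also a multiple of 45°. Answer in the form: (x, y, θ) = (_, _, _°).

The pose lattice has 28·16 = 448 candidates. Test each by forward raycasting.
  (5.5, 4.5, 210°): beam 1 = 1.5529 ≠ 0.5176 ✗
  (1.5, 2.5, 60°): beam 2 = 2.5882 ≠ 4.6587 ✗
  (7.5, 1.5, 75°): beam 1 = 0.5774 ≠ 0.5176 ✗
  (7.5, 5.5, 345°): beam 1 = 3.0000 ≠ 0.5176 ✗
  …
  (2.5, 5.5, 30°): r_1=0.5176, r_2=4.6587, r_3=0.5176, r_4=1.5529 — all match ✓
No second candidate reproduces the full scan.

(x, y, θ) = (2.5, 5.5, 30°)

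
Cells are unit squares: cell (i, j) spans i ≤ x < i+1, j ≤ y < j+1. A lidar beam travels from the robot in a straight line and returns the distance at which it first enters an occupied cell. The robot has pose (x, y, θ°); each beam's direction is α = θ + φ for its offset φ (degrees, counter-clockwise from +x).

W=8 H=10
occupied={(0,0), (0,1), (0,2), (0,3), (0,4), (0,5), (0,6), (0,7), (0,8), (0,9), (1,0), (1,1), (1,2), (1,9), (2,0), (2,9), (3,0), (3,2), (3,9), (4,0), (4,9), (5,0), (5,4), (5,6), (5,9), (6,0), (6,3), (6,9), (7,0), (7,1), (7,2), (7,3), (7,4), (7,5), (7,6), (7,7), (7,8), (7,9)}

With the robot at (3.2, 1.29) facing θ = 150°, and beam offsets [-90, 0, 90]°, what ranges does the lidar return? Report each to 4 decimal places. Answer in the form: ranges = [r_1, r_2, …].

ranges = [0.8198, 1.3856, 0.3349]

beam 1: φ=-90°, α=60°
  direction (0.5000, 0.8660); cell (3,1); t to first gridline: x 1.6000, y 0.8198 (then +2.0000 / +1.1547)
    (3,2) via y @ 0.8198  # hit
  → r_1 = 0.8198
beam 2: φ=0°, α=150°
  direction (-0.8660, 0.5000); cell (3,1); t to first gridline: x 0.2309, y 1.4200 (then +1.1547 / +2.0000)
    (2,1) via x @ 0.2309
    (1,1) via x @ 1.3856  # hit
  → r_2 = 1.3856
beam 3: φ=90°, α=240°
  direction (-0.5000, -0.8660); cell (3,1); t to first gridline: x 0.4000, y 0.3349 (then +2.0000 / +1.1547)
    (3,0) via y @ 0.3349  # hit
  → r_3 = 0.3349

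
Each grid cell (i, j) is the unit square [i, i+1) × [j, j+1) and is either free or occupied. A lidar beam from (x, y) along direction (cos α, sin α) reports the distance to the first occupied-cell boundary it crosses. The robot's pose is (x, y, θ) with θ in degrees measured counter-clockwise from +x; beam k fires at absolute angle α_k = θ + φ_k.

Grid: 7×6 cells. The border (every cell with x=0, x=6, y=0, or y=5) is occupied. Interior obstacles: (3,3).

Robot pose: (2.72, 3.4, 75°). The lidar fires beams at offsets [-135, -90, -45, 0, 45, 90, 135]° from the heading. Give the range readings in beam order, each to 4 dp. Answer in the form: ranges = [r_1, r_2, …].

ranges = [2.7713, 0.2899, 0.3233, 1.6564, 1.8475, 1.7807, 1.9861]

beam 1: φ=-135°, α=300°
  d=(0.5000,-0.8660)  start (2,3)  tX=0.5600 tY=0.4619  stride 1/|dx|=2.0000 1/|dy|=1.1547
    cross y-line → (2,2), t=0.4619
    cross x-line → (3,2), t=0.5600
    cross y-line → (3,1), t=1.6166
    cross x-line → (4,1), t=2.5600
    cross y-line → (4,0), t=2.7713 (wall)
  → r_1 = 2.7713
beam 2: φ=-90°, α=345°
  d=(0.9659,-0.2588)  start (2,3)  tX=0.2899 tY=1.5455  stride 1/|dx|=1.0353 1/|dy|=3.8637
    cross x-line → (3,3), t=0.2899 (wall)
  → r_2 = 0.2899
beam 3: φ=-45°, α=30°
  d=(0.8660,0.5000)  start (2,3)  tX=0.3233 tY=1.2000  stride 1/|dx|=1.1547 1/|dy|=2.0000
    cross x-line → (3,3), t=0.3233 (wall)
  → r_3 = 0.3233
beam 4: φ=0°, α=75°
  d=(0.2588,0.9659)  start (2,3)  tX=1.0818 tY=0.6212  stride 1/|dx|=3.8637 1/|dy|=1.0353
    cross y-line → (2,4), t=0.6212
    cross x-line → (3,4), t=1.0818
    cross y-line → (3,5), t=1.6564 (wall)
  → r_4 = 1.6564
beam 5: φ=45°, α=120°
  d=(-0.5000,0.8660)  start (2,3)  tX=1.4400 tY=0.6928  stride 1/|dx|=2.0000 1/|dy|=1.1547
    cross y-line → (2,4), t=0.6928
    cross x-line → (1,4), t=1.4400
    cross y-line → (1,5), t=1.8475 (wall)
  → r_5 = 1.8475
beam 6: φ=90°, α=165°
  d=(-0.9659,0.2588)  start (2,3)  tX=0.7454 tY=2.3182  stride 1/|dx|=1.0353 1/|dy|=3.8637
    cross x-line → (1,3), t=0.7454
    cross x-line → (0,3), t=1.7807 (wall)
  → r_6 = 1.7807
beam 7: φ=135°, α=210°
  d=(-0.8660,-0.5000)  start (2,3)  tX=0.8314 tY=0.8000  stride 1/|dx|=1.1547 1/|dy|=2.0000
    cross y-line → (2,2), t=0.8000
    cross x-line → (1,2), t=0.8314
    cross x-line → (0,2), t=1.9861 (wall)
  → r_7 = 1.9861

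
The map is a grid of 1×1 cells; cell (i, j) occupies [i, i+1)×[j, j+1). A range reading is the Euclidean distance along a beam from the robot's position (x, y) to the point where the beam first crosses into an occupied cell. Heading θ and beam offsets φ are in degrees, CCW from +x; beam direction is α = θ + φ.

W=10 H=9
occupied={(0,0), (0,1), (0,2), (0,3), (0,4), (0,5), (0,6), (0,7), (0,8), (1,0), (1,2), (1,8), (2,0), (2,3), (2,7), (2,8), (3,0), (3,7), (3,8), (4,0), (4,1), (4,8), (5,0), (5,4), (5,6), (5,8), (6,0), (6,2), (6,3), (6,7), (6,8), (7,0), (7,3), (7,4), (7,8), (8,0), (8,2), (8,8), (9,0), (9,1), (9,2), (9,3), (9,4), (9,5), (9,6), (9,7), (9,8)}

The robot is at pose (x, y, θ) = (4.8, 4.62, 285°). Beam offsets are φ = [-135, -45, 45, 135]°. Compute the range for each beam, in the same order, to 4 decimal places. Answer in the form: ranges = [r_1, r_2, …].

ranges = [4.3879, 4.1800, 0.2309, 0.4000]

beam 1: φ=-135°, α=150°
  d=(-0.8660,0.5000)  start (4,4)  tX=0.9238 tY=0.7600  stride 1/|dx|=1.1547 1/|dy|=2.0000
    cross y-line → (4,5), t=0.7600
    cross x-line → (3,5), t=0.9238
    cross x-line → (2,5), t=2.0785
    cross y-line → (2,6), t=2.7600
    cross x-line → (1,6), t=3.2332
    cross x-line → (0,6), t=4.3879 (wall)
  → r_1 = 4.3879
beam 2: φ=-45°, α=240°
  d=(-0.5000,-0.8660)  start (4,4)  tX=1.6000 tY=0.7159  stride 1/|dx|=2.0000 1/|dy|=1.1547
    cross y-line → (4,3), t=0.7159
    cross x-line → (3,3), t=1.6000
    cross y-line → (3,2), t=1.8706
    cross y-line → (3,1), t=3.0253
    cross x-line → (2,1), t=3.6000
    cross y-line → (2,0), t=4.1800 (wall)
  → r_2 = 4.1800
beam 3: φ=45°, α=330°
  d=(0.8660,-0.5000)  start (4,4)  tX=0.2309 tY=1.2400  stride 1/|dx|=1.1547 1/|dy|=2.0000
    cross x-line → (5,4), t=0.2309 (wall)
  → r_3 = 0.2309
beam 4: φ=135°, α=60°
  d=(0.5000,0.8660)  start (4,4)  tX=0.4000 tY=0.4388  stride 1/|dx|=2.0000 1/|dy|=1.1547
    cross x-line → (5,4), t=0.4000 (wall)
  → r_4 = 0.4000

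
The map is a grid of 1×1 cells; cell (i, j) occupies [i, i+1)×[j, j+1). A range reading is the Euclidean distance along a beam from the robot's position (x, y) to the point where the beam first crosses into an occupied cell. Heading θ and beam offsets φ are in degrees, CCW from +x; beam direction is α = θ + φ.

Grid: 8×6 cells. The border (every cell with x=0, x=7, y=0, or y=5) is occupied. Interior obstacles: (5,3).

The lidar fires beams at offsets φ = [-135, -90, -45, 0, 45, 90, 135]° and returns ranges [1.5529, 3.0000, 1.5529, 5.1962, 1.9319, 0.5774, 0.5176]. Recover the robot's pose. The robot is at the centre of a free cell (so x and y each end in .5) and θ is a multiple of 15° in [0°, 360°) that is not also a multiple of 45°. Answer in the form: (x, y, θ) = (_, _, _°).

(x, y, θ) = (5.5, 1.5, 150°)

Candidates: 23 free-cell centres × 16 headings = 368 poses. Raycast each; keep the one whose scan matches to 4 dp.
  (5.5, 2.5, 330°): beam 1 = 4.6587 ≠ 1.5529 ✗
  (6.5, 2.5, 210°): beam 1 = 1.9319 ≠ 1.5529 ✗
  (3.5, 3.5, 240°): beam 2 = 2.8868 ≠ 3.0000 ✗
  (1.5, 3.5, 210°): beam 2 = 1.0000 ≠ 3.0000 ✗
  …
  (5.5, 1.5, 150°): r_1=1.5529, r_2=3.0000, r_3=1.5529, r_4=5.1962, r_5=1.9319, r_6=0.5774, r_7=0.5176 — all match ✓
Only this pose fits every beam.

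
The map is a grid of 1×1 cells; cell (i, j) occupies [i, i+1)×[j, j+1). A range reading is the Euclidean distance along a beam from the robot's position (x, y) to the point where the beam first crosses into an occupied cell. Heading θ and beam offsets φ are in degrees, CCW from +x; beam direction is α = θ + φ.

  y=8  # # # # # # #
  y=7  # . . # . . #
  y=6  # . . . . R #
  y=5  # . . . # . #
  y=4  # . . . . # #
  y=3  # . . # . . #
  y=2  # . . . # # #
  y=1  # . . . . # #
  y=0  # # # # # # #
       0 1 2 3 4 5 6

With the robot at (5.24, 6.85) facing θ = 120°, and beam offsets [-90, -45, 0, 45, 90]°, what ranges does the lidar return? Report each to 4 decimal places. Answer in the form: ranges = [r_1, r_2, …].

ranges = [0.8776, 1.1906, 1.3279, 1.2837, 4.8959]

beam 1: φ=-90°, α=30°
  dir = (cos 30°, sin 30°) = (0.8660, 0.5000); from cell (5,6)
  next x-line at t=0.8776, next y-line at t=0.3000; Δt_x=1.1547, Δt_y=2.0000
    y: enter (5,7) at t=0.3000
    x: enter (6,7) at t=0.8776 ← occupied
  → r_1 = 0.8776
beam 2: φ=-45°, α=75°
  dir = (cos 75°, sin 75°) = (0.2588, 0.9659); from cell (5,6)
  next x-line at t=2.9364, next y-line at t=0.1553; Δt_x=3.8637, Δt_y=1.0353
    y: enter (5,7) at t=0.1553
    y: enter (5,8) at t=1.1906 ← occupied
  → r_2 = 1.1906
beam 3: φ=0°, α=120°
  dir = (cos 120°, sin 120°) = (-0.5000, 0.8660); from cell (5,6)
  next x-line at t=0.4800, next y-line at t=0.1732; Δt_x=2.0000, Δt_y=1.1547
    y: enter (5,7) at t=0.1732
    x: enter (4,7) at t=0.4800
    y: enter (4,8) at t=1.3279 ← occupied
  → r_3 = 1.3279
beam 4: φ=45°, α=165°
  dir = (cos 165°, sin 165°) = (-0.9659, 0.2588); from cell (5,6)
  next x-line at t=0.2485, next y-line at t=0.5796; Δt_x=1.0353, Δt_y=3.8637
    x: enter (4,6) at t=0.2485
    y: enter (4,7) at t=0.5796
    x: enter (3,7) at t=1.2837 ← occupied
  → r_4 = 1.2837
beam 5: φ=90°, α=210°
  dir = (cos 210°, sin 210°) = (-0.8660, -0.5000); from cell (5,6)
  next x-line at t=0.2771, next y-line at t=1.7000; Δt_x=1.1547, Δt_y=2.0000
    x: enter (4,6) at t=0.2771
    x: enter (3,6) at t=1.4318
    y: enter (3,5) at t=1.7000
    x: enter (2,5) at t=2.5865
    y: enter (2,4) at t=3.7000
    x: enter (1,4) at t=3.7412
    x: enter (0,4) at t=4.8959 ← occupied
  → r_5 = 4.8959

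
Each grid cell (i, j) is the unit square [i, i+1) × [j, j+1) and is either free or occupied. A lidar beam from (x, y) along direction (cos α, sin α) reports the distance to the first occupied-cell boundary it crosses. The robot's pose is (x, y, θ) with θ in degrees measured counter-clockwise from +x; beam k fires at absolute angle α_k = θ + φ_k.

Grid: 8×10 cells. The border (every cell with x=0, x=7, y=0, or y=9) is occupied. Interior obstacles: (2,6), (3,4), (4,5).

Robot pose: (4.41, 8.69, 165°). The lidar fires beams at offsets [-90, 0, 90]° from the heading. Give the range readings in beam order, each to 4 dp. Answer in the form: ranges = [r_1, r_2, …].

ranges = [0.3209, 1.1977, 3.8202]

beam 1: φ=-90°, α=75°
  direction (0.2588, 0.9659); cell (4,8); t to first gridline: x 2.2796, y 0.3209 (then +3.8637 / +1.0353)
    (4,9) via y @ 0.3209  # hit
  → r_1 = 0.3209
beam 2: φ=0°, α=165°
  direction (-0.9659, 0.2588); cell (4,8); t to first gridline: x 0.4245, y 1.1977 (then +1.0353 / +3.8637)
    (3,8) via x @ 0.4245
    (3,9) via y @ 1.1977  # hit
  → r_2 = 1.1977
beam 3: φ=90°, α=255°
  direction (-0.2588, -0.9659); cell (4,8); t to first gridline: x 1.5841, y 0.7143 (then +3.8637 / +1.0353)
    (4,7) via y @ 0.7143
    (3,7) via x @ 1.5841
    (3,6) via y @ 1.7496
    (3,5) via y @ 2.7849
    (3,4) via y @ 3.8202  # hit
  → r_3 = 3.8202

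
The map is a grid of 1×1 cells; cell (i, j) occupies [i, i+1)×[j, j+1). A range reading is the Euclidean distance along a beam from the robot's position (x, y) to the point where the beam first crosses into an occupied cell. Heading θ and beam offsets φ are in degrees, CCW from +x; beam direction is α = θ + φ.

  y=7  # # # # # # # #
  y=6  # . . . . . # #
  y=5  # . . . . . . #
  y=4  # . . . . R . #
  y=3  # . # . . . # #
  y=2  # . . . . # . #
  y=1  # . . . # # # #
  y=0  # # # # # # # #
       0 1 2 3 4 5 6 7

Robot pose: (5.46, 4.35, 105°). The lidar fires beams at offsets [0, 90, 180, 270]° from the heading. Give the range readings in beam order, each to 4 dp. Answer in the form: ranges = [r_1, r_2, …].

ranges = [2.7435, 2.5468, 1.3976, 1.5943]

beam 1: φ=0°, α=105°
  d=(-0.2588,0.9659)  start (5,4)  tX=1.7773 tY=0.6729  stride 1/|dx|=3.8637 1/|dy|=1.0353
    cross y-line → (5,5), t=0.6729
    cross y-line → (5,6), t=1.7082
    cross x-line → (4,6), t=1.7773
    cross y-line → (4,7), t=2.7435 (wall)
  → r_1 = 2.7435
beam 2: φ=90°, α=195°
  d=(-0.9659,-0.2588)  start (5,4)  tX=0.4762 tY=1.3523  stride 1/|dx|=1.0353 1/|dy|=3.8637
    cross x-line → (4,4), t=0.4762
    cross y-line → (4,3), t=1.3523
    cross x-line → (3,3), t=1.5115
    cross x-line → (2,3), t=2.5468 (wall)
  → r_2 = 2.5468
beam 3: φ=180°, α=285°
  d=(0.2588,-0.9659)  start (5,4)  tX=2.0864 tY=0.3623  stride 1/|dx|=3.8637 1/|dy|=1.0353
    cross y-line → (5,3), t=0.3623
    cross y-line → (5,2), t=1.3976 (wall)
  → r_3 = 1.3976
beam 4: φ=270°, α=15°
  d=(0.9659,0.2588)  start (5,4)  tX=0.5590 tY=2.5114  stride 1/|dx|=1.0353 1/|dy|=3.8637
    cross x-line → (6,4), t=0.5590
    cross x-line → (7,4), t=1.5943 (wall)
  → r_4 = 1.5943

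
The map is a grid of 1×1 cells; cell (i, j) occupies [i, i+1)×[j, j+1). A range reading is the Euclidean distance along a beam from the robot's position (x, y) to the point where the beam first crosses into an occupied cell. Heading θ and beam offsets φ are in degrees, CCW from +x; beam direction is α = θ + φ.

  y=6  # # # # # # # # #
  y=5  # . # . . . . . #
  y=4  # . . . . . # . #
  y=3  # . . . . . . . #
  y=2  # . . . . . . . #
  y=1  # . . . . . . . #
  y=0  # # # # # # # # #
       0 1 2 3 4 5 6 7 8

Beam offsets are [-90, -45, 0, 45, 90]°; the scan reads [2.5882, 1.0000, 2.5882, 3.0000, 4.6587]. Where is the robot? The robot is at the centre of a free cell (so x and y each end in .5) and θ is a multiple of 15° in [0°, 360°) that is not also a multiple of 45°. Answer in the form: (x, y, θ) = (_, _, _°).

Enumerate (i+0.5, j+0.5, θ) over the 33 free cells and 16 admissible headings. For each, cast all 5 beams and compare to the given ranges.
  (1.5, 3.5, 15°): beam 2 = 5.0000 ≠ 1.0000 ✗
  (7.5, 4.5, 345°): beam 1 = 3.6235 ≠ 2.5882 ✗
  (2.5, 2.5, 210°): beam 1 = 3.0000 ≠ 2.5882 ✗
  …
  (5.5, 3.5, 105°): r_1=2.5882, r_2=1.0000, r_3=2.5882, r_4=3.0000, r_5=4.6587 — all match ✓
Only this pose fits every beam.

(x, y, θ) = (5.5, 3.5, 105°)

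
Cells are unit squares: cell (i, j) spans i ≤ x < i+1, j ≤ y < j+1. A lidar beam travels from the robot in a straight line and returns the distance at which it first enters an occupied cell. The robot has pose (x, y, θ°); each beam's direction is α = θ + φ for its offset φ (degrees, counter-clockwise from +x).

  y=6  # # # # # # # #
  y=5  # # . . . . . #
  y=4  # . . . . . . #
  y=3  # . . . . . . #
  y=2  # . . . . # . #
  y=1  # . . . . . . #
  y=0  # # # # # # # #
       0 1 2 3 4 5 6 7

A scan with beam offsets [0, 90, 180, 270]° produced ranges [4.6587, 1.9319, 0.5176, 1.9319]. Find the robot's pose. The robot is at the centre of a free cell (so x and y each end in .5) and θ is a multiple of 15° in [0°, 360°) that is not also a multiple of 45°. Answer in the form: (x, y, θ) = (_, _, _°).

(x, y, θ) = (3.5, 1.5, 105°)

Candidates: 28 free-cell centres × 16 headings = 448 poses. Raycast each; keep the one whose scan matches to 4 dp.
  (6.5, 4.5, 75°): beam 1 = 1.5529 ≠ 4.6587 ✗
  (5.5, 3.5, 345°): beam 1 = 1.5529 ≠ 4.6587 ✗
  (2.5, 1.5, 60°): beam 1 = 5.1962 ≠ 4.6587 ✗
  (2.5, 4.5, 165°): beam 1 = 1.5529 ≠ 4.6587 ✗
  …
  (3.5, 1.5, 105°): r_1=4.6587, r_2=1.9319, r_3=0.5176, r_4=1.9319 — all match ✓
Unique over the lattice → pose = (3.5, 1.5, 105°).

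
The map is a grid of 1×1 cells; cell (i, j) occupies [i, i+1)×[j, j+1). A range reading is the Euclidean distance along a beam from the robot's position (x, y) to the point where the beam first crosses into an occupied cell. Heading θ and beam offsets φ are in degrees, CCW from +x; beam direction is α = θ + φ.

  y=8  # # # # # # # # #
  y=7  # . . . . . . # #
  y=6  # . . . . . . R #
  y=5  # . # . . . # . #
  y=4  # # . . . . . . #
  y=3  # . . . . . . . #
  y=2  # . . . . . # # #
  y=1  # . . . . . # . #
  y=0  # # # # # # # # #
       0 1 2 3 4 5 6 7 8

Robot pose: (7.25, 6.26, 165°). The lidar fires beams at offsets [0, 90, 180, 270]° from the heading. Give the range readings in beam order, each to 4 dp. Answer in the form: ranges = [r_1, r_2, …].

ranges = [6.4705, 0.9659, 0.7765, 0.7661]

beam 1: φ=0°, α=165°
  dir = (cos 165°, sin 165°) = (-0.9659, 0.2588); from cell (7,6)
  next x-line at t=0.2588, next y-line at t=2.8591; Δt_x=1.0353, Δt_y=3.8637
    x: enter (6,6) at t=0.2588
    x: enter (5,6) at t=1.2941
    x: enter (4,6) at t=2.3294
    y: enter (4,7) at t=2.8591
    x: enter (3,7) at t=3.3646
    x: enter (2,7) at t=4.3999
    x: enter (1,7) at t=5.4352
    x: enter (0,7) at t=6.4705 ← occupied
  → r_1 = 6.4705
beam 2: φ=90°, α=255°
  dir = (cos 255°, sin 255°) = (-0.2588, -0.9659); from cell (7,6)
  next x-line at t=0.9659, next y-line at t=0.2692; Δt_x=3.8637, Δt_y=1.0353
    y: enter (7,5) at t=0.2692
    x: enter (6,5) at t=0.9659 ← occupied
  → r_2 = 0.9659
beam 3: φ=180°, α=345°
  dir = (cos 345°, sin 345°) = (0.9659, -0.2588); from cell (7,6)
  next x-line at t=0.7765, next y-line at t=1.0046; Δt_x=1.0353, Δt_y=3.8637
    x: enter (8,6) at t=0.7765 ← occupied
  → r_3 = 0.7765
beam 4: φ=270°, α=75°
  dir = (cos 75°, sin 75°) = (0.2588, 0.9659); from cell (7,6)
  next x-line at t=2.8978, next y-line at t=0.7661; Δt_x=3.8637, Δt_y=1.0353
    y: enter (7,7) at t=0.7661 ← occupied
  → r_4 = 0.7661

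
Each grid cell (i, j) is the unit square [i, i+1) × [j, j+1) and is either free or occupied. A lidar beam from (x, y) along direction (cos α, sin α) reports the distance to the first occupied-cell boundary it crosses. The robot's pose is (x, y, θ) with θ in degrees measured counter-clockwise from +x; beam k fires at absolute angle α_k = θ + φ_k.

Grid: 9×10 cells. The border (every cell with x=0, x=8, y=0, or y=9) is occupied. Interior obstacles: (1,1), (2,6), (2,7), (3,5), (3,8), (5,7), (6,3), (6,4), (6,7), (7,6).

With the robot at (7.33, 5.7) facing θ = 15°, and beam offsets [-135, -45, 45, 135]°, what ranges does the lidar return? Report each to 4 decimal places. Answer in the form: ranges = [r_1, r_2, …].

ranges = [0.8083, 0.7736, 0.3464, 2.6000]

beam 1: φ=-135°, α=240°
  direction (-0.5000, -0.8660); cell (7,5); t to first gridline: x 0.6600, y 0.8083 (then +2.0000 / +1.1547)
    (6,5) via x @ 0.6600
    (6,4) via y @ 0.8083  # hit
  → r_1 = 0.8083
beam 2: φ=-45°, α=330°
  direction (0.8660, -0.5000); cell (7,5); t to first gridline: x 0.7736, y 1.4000 (then +1.1547 / +2.0000)
    (8,5) via x @ 0.7736  # hit
  → r_2 = 0.7736
beam 3: φ=45°, α=60°
  direction (0.5000, 0.8660); cell (7,5); t to first gridline: x 1.3400, y 0.3464 (then +2.0000 / +1.1547)
    (7,6) via y @ 0.3464  # hit
  → r_3 = 0.3464
beam 4: φ=135°, α=150°
  direction (-0.8660, 0.5000); cell (7,5); t to first gridline: x 0.3811, y 0.6000 (then +1.1547 / +2.0000)
    (6,5) via x @ 0.3811
    (6,6) via y @ 0.6000
    (5,6) via x @ 1.5358
    (5,7) via y @ 2.6000  # hit
  → r_4 = 2.6000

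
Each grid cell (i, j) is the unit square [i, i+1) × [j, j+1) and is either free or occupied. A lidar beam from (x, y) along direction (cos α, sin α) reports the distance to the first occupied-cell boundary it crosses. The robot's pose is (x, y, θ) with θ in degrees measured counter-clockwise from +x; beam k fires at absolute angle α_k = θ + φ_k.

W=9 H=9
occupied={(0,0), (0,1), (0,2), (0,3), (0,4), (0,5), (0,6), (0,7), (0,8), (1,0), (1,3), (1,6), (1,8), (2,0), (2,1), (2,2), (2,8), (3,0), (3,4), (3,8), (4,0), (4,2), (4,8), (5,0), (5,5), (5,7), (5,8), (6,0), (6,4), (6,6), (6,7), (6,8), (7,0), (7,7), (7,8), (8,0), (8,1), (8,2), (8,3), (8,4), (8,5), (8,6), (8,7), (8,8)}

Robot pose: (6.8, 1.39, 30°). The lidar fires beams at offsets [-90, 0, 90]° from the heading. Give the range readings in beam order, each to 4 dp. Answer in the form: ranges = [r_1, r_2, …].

ranges = [0.4503, 1.3856, 7.6326]

beam 1: φ=-90°, α=300°
  dir = (cos 300°, sin 300°) = (0.5000, -0.8660); from cell (6,1)
  next x-line at t=0.4000, next y-line at t=0.4503; Δt_x=2.0000, Δt_y=1.1547
    x: enter (7,1) at t=0.4000
    y: enter (7,0) at t=0.4503 ← occupied
  → r_1 = 0.4503
beam 2: φ=0°, α=30°
  dir = (cos 30°, sin 30°) = (0.8660, 0.5000); from cell (6,1)
  next x-line at t=0.2309, next y-line at t=1.2200; Δt_x=1.1547, Δt_y=2.0000
    x: enter (7,1) at t=0.2309
    y: enter (7,2) at t=1.2200
    x: enter (8,2) at t=1.3856 ← occupied
  → r_2 = 1.3856
beam 3: φ=90°, α=120°
  dir = (cos 120°, sin 120°) = (-0.5000, 0.8660); from cell (6,1)
  next x-line at t=1.6000, next y-line at t=0.7044; Δt_x=2.0000, Δt_y=1.1547
    y: enter (6,2) at t=0.7044
    x: enter (5,2) at t=1.6000
    y: enter (5,3) at t=1.8591
    y: enter (5,4) at t=3.0138
    x: enter (4,4) at t=3.6000
    y: enter (4,5) at t=4.1685
    y: enter (4,6) at t=5.3232
    x: enter (3,6) at t=5.6000
    y: enter (3,7) at t=6.4779
    x: enter (2,7) at t=7.6000
    y: enter (2,8) at t=7.6326 ← occupied
  → r_3 = 7.6326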